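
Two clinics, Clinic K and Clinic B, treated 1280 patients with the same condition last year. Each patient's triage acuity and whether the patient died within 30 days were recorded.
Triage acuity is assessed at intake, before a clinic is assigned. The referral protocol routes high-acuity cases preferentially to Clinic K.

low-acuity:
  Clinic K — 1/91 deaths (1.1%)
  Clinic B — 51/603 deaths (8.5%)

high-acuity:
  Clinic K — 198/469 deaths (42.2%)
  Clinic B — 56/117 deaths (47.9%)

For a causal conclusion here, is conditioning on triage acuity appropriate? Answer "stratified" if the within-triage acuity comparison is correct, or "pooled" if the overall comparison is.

Nothing the clinic does changes triage acuity; the imbalance is an allocation artefact. With triage acuity also predicting the outcome, the pooled figure is confounded, and the within-stratum comparison is the causal one.
Within each level — low-acuity: 1.1% vs 8.5%; high-acuity: 42.2% vs 47.9% — Clinic K is lower every time.

stratified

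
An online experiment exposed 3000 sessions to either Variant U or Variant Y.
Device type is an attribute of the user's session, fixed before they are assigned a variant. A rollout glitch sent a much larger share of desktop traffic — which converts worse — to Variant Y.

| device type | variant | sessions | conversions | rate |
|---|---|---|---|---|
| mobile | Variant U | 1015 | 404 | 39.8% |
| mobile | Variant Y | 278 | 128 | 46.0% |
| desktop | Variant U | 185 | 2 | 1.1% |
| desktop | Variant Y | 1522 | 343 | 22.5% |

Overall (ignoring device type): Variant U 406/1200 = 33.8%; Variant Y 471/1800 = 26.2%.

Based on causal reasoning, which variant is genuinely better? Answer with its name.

Variant Y

The device type-specific comparison favours Variant Y throughout, but the pooled figures favour Variant U. The question is whether to condition on device type.
Since device type is a pre-existing factor (not a product of the variant) and it affects the outcome on its own, it is a confounder. The stratified rates, not the pooled rate, identify the causal effect.
Within each level — mobile: 39.8% vs 46.0%; desktop: 1.1% vs 22.5% — Variant Y is higher every time.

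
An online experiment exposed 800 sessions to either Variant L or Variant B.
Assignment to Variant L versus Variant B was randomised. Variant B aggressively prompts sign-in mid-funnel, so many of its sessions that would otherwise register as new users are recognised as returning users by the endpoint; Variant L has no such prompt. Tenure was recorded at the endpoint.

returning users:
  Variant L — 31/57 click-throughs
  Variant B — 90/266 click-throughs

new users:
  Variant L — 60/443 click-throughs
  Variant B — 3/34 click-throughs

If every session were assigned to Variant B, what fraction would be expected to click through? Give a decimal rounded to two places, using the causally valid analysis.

The stratified and pooled comparisons disagree (Variant L wins within each user tenure; Variant B wins overall), so the answer turns on the causal role of user tenure.
User tenure is downstream of the variant. One should not condition on a consequence of treatment, so the overall rates are the right comparison.
So P(outcome | do(Variant B)) is just the pooled rate for Variant B: 93/300 = 0.310.

0.31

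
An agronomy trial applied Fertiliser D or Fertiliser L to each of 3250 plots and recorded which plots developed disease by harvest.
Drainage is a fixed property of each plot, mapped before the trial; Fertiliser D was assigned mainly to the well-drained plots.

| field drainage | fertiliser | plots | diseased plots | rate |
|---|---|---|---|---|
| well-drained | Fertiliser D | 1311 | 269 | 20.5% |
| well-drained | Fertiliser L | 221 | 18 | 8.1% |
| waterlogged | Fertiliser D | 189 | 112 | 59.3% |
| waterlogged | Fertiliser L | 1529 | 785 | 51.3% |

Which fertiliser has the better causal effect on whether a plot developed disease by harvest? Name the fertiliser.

Fertiliser L

The stratified and pooled comparisons disagree (Fertiliser L wins within each field drainage; Fertiliser D wins overall), so the answer turns on the causal role of field drainage.
The imbalance in field drainage arose from how plots were allocated, not from anything the fertiliser did; and field drainage independently affects the outcome. The pooled gap is confounded — condition on field drainage.
Within each level — well-drained: 20.5% vs 8.1%; waterlogged: 59.3% vs 51.3% — Fertiliser L is lower every time.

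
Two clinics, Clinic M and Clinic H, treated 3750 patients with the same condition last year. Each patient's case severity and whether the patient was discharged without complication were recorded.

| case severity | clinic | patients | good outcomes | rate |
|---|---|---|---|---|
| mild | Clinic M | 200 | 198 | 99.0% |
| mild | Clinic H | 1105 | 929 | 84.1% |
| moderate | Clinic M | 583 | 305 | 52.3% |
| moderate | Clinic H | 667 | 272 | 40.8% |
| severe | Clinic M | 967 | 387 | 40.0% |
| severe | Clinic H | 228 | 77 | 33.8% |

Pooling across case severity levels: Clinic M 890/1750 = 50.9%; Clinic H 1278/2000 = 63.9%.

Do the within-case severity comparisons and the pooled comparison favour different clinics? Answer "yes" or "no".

Within each case severity level (mild 99.0% vs 84.1%; moderate 52.3% vs 40.8%; severe 40.0% vs 33.8%), Clinic M has the higher rate every time. Pooled: 50.9% vs 63.9% — Clinic H has the higher rate overall. The two comparisons disagree.

yes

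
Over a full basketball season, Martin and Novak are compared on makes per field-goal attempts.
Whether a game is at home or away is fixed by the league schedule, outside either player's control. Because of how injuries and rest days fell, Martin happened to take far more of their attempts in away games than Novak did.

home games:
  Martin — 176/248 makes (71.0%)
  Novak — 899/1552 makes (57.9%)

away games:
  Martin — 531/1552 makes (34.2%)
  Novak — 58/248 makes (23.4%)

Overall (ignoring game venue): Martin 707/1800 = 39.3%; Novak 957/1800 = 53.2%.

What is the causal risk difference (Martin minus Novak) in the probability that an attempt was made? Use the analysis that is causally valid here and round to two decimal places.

+0.12

Nothing the player does changes game venue; the imbalance is an allocation artefact. With game venue also predicting the outcome, the pooled figure is confounded, and the within-stratum comparison is the causal one.
Adjusting over the population distribution of game venue: 0.500·(0.710−0.579) + 0.500·(0.342−0.234) = +0.119.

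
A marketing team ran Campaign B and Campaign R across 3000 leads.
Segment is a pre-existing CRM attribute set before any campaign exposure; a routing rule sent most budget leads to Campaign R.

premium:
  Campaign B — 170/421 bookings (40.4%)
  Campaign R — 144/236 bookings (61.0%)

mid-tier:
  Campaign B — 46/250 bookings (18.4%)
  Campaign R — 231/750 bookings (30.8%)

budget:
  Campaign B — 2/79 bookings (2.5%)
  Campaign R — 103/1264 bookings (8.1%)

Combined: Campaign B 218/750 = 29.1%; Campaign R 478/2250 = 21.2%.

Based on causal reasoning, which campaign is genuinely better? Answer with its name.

Campaign R is higher inside every customer segment stratum but Campaign B is higher in aggregate. Whether to stratify depends on how customer segment relates to the campaign.
Customer segment is set before the campaign has any effect — it is not caused by the campaign — and it independently drives the outcome. That makes it a confounder, so the causal comparison is within customer segment levels.
Within each level — premium: 40.4% vs 61.0%; mid-tier: 18.4% vs 30.8%; budget: 2.5% vs 8.1% — Campaign R is higher every time.

Campaign R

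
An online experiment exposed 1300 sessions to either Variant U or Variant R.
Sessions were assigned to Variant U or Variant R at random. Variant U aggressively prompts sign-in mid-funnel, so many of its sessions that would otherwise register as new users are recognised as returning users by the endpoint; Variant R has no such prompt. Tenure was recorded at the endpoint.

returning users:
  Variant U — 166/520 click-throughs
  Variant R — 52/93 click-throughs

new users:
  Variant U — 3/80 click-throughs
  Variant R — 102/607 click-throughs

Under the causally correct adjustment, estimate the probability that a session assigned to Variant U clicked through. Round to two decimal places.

0.28

Stratifying would compare variants among sessions the variants themselves sorted into user tenure groups — a form of selection on an intermediate. The unconditioned pooled rates give the total causal effect.
So P(outcome | do(Variant U)) is just the pooled rate for Variant U: 169/600 = 0.282.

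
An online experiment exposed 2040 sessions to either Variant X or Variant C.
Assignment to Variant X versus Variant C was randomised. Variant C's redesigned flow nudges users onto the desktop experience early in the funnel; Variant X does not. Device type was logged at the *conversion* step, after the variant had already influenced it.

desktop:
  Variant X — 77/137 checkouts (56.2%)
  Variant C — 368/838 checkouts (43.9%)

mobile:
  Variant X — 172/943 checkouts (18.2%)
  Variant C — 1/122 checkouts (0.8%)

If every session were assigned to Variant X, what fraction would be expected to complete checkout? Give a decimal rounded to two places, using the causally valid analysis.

Device type lies on the pathway variant → device type → outcome, so adjusting for it blocks the indirect effect. For the total causal effect of variant, use the unadjusted pooled rates.
So P(outcome | do(Variant X)) is just the pooled rate for Variant X: 249/1080 = 0.231.

0.23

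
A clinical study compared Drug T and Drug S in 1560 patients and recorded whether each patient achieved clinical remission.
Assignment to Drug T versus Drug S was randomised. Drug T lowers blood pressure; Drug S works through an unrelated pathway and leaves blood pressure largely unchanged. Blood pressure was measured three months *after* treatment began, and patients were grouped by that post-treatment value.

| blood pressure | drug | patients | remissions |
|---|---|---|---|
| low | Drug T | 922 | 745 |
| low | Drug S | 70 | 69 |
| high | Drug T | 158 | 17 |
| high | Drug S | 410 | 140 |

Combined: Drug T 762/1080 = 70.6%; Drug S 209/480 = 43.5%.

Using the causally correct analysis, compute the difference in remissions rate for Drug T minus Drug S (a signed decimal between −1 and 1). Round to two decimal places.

The distribution of blood pressure is itself part of what the drug does — it is an intermediate outcome. Holding it fixed would remove that part of the effect; the total effect is the pooled difference.
The causal difference is the pooled difference: 0.706 − 0.435 = +0.270.

+0.27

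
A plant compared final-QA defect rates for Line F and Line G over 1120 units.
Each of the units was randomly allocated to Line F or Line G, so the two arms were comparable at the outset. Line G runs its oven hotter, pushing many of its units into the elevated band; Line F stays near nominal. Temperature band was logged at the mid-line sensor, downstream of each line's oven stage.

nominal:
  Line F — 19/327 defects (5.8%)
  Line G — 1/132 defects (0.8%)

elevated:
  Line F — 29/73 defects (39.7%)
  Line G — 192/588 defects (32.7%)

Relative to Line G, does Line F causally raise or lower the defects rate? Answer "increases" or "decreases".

Stratifying would compare lines among units the lines themselves sorted into in-process temperature band groups — a form of selection on an intermediate. The unconditioned pooled rates give the total causal effect.
Pooled: Line F 12.0% vs Line G 26.8%; Line F is lower overall.

decreases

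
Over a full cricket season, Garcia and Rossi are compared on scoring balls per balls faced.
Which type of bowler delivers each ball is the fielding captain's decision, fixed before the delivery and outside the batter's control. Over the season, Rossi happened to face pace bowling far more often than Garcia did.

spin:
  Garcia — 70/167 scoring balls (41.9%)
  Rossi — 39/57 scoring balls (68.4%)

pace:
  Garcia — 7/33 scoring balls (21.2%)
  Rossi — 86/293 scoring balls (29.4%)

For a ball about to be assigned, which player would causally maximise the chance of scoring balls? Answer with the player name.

Rossi

Nothing the player does changes bowling type; the imbalance is an allocation artefact. With bowling type also predicting the outcome, the pooled figure is confounded, and the within-stratum comparison is the causal one.
Within each level — spin: 41.9% vs 68.4%; pace: 21.2% vs 29.4% — Rossi is higher every time.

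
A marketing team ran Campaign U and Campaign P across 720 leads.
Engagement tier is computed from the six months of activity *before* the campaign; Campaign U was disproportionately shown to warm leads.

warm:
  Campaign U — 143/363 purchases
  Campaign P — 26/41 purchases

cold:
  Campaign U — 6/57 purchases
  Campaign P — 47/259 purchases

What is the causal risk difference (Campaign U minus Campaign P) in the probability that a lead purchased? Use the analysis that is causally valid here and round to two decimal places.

-0.17

Within every engagement tier level Campaign P has the higher rate, yet pooled Campaign U does — Simpson's reversal.
Nothing the campaign does changes engagement tier; the imbalance is an allocation artefact. With engagement tier also predicting the outcome, the pooled figure is confounded, and the within-stratum comparison is the causal one.
Adjusting over the population distribution of engagement tier: 0.561·(0.394−0.634) + 0.439·(0.105−0.181) = -0.168.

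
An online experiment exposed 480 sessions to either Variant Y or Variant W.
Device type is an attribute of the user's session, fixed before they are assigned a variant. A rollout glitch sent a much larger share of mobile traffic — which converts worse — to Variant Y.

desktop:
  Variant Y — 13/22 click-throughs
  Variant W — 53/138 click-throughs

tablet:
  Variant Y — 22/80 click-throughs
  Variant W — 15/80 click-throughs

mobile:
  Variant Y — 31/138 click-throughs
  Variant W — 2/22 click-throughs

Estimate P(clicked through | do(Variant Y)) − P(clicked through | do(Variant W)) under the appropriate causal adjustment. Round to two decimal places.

The stratified and pooled comparisons disagree (Variant Y wins within each device type; Variant W wins overall), so the answer turns on the causal role of device type.
Device type differs across variants for reasons unrelated to any effect of the variant itself, and it separately predicts the outcome — a classic confounder. We must compare within device type levels.
Adjusting over the population distribution of device type: 0.333·(0.591−0.384) + 0.333·(0.275−0.188) + 0.333·(0.225−0.091) = +0.143.

+0.14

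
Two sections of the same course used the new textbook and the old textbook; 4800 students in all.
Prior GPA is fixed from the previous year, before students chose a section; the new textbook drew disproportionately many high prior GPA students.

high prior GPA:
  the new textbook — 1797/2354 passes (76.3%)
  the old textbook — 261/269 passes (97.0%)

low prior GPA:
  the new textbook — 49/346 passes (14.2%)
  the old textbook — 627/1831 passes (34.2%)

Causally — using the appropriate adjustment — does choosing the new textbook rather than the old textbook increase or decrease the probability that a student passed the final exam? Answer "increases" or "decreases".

decreases

Here prior GPA band is a common cause — it drives both which teaching method a case falls under and the outcome. The crude comparison mixes populations; the stratum-specific rates are the causally relevant ones.
Within each level — high prior GPA: 76.3% vs 97.0%; low prior GPA: 14.2% vs 34.2% — the old textbook is higher every time.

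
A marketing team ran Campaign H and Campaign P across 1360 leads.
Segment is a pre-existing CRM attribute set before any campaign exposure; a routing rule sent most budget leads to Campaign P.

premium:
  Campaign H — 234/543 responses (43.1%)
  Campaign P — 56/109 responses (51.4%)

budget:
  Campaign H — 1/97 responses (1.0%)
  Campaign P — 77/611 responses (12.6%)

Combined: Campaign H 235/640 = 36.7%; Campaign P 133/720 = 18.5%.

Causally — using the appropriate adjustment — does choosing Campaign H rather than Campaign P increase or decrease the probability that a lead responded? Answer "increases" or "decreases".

Customer segment differs across campaigns for reasons unrelated to any effect of the campaign itself, and it separately predicts the outcome — a classic confounder. We must compare within customer segment levels.
Within each level — premium: 43.1% vs 51.4%; budget: 1.0% vs 12.6% — Campaign P is higher every time.

decreases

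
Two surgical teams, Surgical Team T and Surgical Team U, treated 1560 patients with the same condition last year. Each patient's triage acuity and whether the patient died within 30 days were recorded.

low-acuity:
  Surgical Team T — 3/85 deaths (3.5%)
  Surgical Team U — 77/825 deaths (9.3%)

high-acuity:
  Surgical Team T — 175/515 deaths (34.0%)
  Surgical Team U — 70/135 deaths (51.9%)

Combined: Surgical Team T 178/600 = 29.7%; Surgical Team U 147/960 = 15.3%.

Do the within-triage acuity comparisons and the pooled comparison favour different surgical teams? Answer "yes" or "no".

yes

Within each triage acuity level (low-acuity 3.5% vs 9.3%; high-acuity 34.0% vs 51.9%), Surgical Team T has the lower rate every time. Pooled: 29.7% vs 15.3% — Surgical Team U has the lower rate overall. The two comparisons disagree.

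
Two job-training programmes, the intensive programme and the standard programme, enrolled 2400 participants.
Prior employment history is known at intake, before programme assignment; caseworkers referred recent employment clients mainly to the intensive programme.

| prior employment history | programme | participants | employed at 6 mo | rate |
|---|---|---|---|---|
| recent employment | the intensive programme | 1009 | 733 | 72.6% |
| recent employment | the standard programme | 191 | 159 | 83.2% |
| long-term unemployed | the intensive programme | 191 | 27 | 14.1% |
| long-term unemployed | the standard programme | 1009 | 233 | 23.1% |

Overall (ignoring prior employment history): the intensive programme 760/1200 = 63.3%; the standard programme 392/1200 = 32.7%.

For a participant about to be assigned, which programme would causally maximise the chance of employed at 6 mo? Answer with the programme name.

The stratified and pooled comparisons disagree (the standard programme wins within each prior employment history; the intensive programme wins overall), so the answer turns on the causal role of prior employment history.
Since prior employment history is a pre-existing factor (not a product of the programme) and it affects the outcome on its own, it is a confounder. The stratified rates, not the pooled rate, identify the causal effect.
Within each level — recent employment: 72.6% vs 83.2%; long-term unemployed: 14.1% vs 23.1% — the standard programme is higher every time.

the standard programme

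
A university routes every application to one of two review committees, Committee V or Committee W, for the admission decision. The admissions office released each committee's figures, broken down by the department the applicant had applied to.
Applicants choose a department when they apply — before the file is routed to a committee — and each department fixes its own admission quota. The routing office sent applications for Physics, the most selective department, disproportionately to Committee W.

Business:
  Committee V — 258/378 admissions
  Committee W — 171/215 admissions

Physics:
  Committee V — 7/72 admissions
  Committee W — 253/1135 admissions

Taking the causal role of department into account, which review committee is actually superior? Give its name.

Committee W

Since department is a pre-existing factor (not a product of the review committee) and it affects the outcome on its own, it is a confounder. The stratified rates, not the pooled rate, identify the causal effect.
Within each level — Business: 68.3% vs 79.5%; Physics: 9.7% vs 22.3% — Committee W is higher every time.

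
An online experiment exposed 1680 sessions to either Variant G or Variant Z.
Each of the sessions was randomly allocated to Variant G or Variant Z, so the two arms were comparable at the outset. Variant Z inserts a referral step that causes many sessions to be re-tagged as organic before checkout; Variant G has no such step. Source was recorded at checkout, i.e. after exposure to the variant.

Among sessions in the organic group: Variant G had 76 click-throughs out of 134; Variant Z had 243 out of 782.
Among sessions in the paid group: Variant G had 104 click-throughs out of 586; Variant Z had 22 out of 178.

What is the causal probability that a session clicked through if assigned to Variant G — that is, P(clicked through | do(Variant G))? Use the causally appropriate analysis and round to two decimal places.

Variant G is higher inside every traffic source stratum but Variant Z is higher in aggregate. Whether to stratify depends on how traffic source relates to the variant.
Traffic source lies on the pathway variant → traffic source → outcome, so adjusting for it blocks the indirect effect. For the total causal effect of variant, use the unadjusted pooled rates.
So P(outcome | do(Variant G)) is just the pooled rate for Variant G: 180/720 = 0.250.

0.25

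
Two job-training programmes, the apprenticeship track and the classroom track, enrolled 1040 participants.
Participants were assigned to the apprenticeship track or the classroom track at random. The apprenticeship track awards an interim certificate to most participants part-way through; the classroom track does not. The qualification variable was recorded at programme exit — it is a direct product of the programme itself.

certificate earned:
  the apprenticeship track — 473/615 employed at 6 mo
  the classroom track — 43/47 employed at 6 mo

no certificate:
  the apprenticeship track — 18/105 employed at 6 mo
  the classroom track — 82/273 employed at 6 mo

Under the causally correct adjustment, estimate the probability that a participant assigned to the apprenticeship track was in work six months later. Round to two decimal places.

0.68

Within every qualification attained during the programme level the classroom track has the higher rate, yet pooled the apprenticeship track does — Simpson's reversal.
The distribution of qualification attained during the programme is itself part of what the programme does — it is an intermediate outcome. Holding it fixed would remove that part of the effect; the total effect is the pooled difference.
So P(outcome | do(the apprenticeship track)) is just the pooled rate for the apprenticeship track: 491/720 = 0.682.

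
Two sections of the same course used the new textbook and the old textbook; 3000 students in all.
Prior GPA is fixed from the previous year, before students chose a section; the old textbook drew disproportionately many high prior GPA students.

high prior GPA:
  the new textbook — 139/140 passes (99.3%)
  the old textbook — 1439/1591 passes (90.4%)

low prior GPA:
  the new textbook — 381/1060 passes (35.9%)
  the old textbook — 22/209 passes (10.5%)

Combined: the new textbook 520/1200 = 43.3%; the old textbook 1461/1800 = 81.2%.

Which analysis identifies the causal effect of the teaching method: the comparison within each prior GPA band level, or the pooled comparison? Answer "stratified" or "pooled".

The prior GPA band-specific comparison favours the new textbook throughout, but the pooled figures favour the old textbook. The question is whether to condition on prior GPA band.
Prior GPA band satisfies the back-door criterion: it is not a descendant of the teaching method, and it blocks the spurious path from teaching method to outcome. Adjusting for it (i.e., using the within-prior GPA band rates) gives the causal effect.
Within each level — high prior GPA: 99.3% vs 90.4%; low prior GPA: 35.9% vs 10.5% — the new textbook is higher every time.

stratified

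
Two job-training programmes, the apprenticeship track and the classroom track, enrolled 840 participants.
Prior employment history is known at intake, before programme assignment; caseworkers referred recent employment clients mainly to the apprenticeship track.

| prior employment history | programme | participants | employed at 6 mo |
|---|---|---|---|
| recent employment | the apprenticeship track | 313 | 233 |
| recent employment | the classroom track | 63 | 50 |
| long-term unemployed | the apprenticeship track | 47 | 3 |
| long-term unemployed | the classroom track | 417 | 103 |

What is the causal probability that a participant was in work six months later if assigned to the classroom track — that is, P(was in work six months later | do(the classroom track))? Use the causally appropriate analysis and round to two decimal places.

0.49

Prior employment history satisfies the back-door criterion: it is not a descendant of the programme, and it blocks the spurious path from programme to outcome. Adjusting for it (i.e., using the within-prior employment history rates) gives the causal effect.
Standardising the classroom track to the population prior employment history mix: 0.448·50/63 + 0.552·103/417 = 0.492.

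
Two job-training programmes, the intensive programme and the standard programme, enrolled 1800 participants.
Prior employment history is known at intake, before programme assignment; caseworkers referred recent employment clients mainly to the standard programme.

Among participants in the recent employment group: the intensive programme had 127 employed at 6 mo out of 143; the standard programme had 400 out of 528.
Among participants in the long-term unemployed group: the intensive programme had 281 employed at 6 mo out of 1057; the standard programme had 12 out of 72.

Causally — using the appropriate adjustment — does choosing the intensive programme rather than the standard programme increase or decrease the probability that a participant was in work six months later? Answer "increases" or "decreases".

increases

the intensive programme is higher inside every prior employment history stratum but the standard programme is higher in aggregate. Whether to stratify depends on how prior employment history relates to the programme.
Prior employment history satisfies the back-door criterion: it is not a descendant of the programme, and it blocks the spurious path from programme to outcome. Adjusting for it (i.e., using the within-prior employment history rates) gives the causal effect.
Within each level — recent employment: 88.8% vs 75.8%; long-term unemployed: 26.6% vs 16.7% — the intensive programme is higher every time.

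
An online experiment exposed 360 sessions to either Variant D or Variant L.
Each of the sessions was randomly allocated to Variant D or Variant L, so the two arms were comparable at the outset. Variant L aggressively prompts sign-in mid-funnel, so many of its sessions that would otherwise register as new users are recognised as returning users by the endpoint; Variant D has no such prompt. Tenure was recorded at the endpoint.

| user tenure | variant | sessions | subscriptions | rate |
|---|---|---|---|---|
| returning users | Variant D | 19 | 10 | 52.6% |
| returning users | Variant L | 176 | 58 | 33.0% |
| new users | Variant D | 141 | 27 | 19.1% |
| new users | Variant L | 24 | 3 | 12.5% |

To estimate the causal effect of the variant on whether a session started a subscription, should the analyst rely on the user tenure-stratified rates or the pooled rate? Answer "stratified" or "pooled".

pooled

Within every user tenure level Variant D has the higher rate, yet pooled Variant L does — Simpson's reversal.
Because the variant influences user tenure, user tenure is a post-treatment mediator, not a confounder. Stratifying on it would bias the estimate; the causal effect is the crude pooled difference.
Pooled: Variant D 23.1% vs Variant L 30.5%; Variant L is higher overall.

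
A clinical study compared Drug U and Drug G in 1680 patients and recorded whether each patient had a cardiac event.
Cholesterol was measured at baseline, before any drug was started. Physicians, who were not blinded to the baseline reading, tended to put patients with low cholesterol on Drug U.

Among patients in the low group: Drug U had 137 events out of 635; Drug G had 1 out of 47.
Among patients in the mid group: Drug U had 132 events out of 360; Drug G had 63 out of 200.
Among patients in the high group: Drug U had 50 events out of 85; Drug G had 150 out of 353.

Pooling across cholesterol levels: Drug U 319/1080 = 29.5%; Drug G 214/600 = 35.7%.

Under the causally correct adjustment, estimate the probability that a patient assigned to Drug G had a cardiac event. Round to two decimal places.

0.22

Since cholesterol is a pre-existing factor (not a product of the drug) and it affects the outcome on its own, it is a confounder. The stratified rates, not the pooled rate, identify the causal effect.
Standardising Drug G to the population cholesterol mix: 0.406·1/47 + 0.333·63/200 + 0.261·150/353 = 0.224.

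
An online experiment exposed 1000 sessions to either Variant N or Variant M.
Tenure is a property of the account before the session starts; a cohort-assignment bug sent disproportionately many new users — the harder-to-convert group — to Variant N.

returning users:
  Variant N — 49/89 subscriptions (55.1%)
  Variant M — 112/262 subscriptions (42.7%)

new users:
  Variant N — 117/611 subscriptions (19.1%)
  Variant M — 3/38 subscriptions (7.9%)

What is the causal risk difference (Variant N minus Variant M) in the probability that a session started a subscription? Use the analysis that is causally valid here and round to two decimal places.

Variant N is higher inside every user tenure stratum but Variant M is higher in aggregate. Whether to stratify depends on how user tenure relates to the variant.
User tenure differs across variants for reasons unrelated to any effect of the variant itself, and it separately predicts the outcome — a classic confounder. We must compare within user tenure levels.
Adjusting over the population distribution of user tenure: 0.351·(0.551−0.427) + 0.649·(0.191−0.079) = +0.116.

+0.12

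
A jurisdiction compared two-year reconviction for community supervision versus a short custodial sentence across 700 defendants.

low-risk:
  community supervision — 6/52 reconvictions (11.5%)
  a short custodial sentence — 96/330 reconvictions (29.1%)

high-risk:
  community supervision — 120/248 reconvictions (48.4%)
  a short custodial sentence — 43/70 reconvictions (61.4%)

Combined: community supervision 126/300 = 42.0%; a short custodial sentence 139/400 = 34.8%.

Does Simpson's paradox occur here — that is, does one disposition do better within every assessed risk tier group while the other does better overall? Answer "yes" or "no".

yes

Within each assessed risk tier level (low-risk 11.5% vs 29.1%; high-risk 48.4% vs 61.4%), community supervision has the lower rate every time. Pooled: 42.0% vs 34.8% — a short custodial sentence has the lower rate overall. The two comparisons disagree.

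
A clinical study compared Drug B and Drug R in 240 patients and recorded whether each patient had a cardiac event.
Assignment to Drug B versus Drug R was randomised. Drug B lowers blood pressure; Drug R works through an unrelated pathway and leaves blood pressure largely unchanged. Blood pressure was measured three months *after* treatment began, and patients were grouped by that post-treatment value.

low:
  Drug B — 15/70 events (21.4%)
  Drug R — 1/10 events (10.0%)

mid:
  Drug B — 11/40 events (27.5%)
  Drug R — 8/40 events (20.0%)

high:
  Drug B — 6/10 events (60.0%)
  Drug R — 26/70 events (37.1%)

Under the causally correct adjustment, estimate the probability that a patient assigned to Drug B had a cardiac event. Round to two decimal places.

0.27

Within every blood pressure level Drug R has the lower rate, yet pooled Drug B does — Simpson's reversal.
Stratifying would compare drugs among patients the drugs themselves sorted into blood pressure groups — a form of selection on an intermediate. The unconditioned pooled rates give the total causal effect.
So P(outcome | do(Drug B)) is just the pooled rate for Drug B: 32/120 = 0.267.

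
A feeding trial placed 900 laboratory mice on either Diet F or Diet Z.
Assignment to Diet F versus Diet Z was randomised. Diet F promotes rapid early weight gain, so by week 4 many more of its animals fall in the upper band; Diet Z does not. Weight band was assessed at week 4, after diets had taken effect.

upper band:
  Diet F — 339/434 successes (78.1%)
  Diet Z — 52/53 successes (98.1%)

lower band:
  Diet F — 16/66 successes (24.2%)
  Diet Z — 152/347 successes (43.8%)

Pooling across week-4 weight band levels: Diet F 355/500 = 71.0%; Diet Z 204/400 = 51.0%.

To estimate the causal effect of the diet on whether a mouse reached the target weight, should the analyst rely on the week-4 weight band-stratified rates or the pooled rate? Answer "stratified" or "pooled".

pooled

Week-4 weight band here is a post-treatment variable shaped by the diet; conditioning on it would introduce bias rather than remove it. The overall comparison is the causal one.
Pooled: Diet F 71.0% vs Diet Z 51.0%; Diet F is higher overall.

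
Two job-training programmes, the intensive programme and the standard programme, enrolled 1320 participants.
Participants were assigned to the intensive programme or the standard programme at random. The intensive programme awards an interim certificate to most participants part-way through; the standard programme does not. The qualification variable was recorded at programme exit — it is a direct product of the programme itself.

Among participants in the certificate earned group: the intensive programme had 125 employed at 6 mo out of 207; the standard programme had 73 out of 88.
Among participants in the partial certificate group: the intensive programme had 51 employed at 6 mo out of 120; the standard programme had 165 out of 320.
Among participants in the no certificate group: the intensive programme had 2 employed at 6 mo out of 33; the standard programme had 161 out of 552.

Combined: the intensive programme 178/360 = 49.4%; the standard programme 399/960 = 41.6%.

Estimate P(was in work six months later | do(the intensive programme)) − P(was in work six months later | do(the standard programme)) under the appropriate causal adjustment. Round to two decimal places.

Qualification attained during the programme is recorded after the programme and is itself shifted by it — it sits on the causal path from programme to outcome. Conditioning on a mediator would strip out part of the effect we want; the pooled comparison gives the total causal effect.
The causal difference is the pooled difference: 0.494 − 0.416 = +0.079.

+0.08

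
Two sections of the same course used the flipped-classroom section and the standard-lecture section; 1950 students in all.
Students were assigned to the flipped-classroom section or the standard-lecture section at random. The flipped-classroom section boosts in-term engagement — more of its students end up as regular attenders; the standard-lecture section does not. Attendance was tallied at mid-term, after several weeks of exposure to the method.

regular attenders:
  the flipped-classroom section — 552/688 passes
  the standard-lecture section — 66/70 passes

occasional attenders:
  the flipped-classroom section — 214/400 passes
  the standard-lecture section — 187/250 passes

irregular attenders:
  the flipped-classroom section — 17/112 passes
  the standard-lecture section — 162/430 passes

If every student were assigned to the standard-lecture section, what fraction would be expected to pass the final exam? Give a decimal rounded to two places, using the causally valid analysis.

Stratifying would compare teaching methods among students the teaching methods themselves sorted into mid-term attendance groups — a form of selection on an intermediate. The unconditioned pooled rates give the total causal effect.
So P(outcome | do(the standard-lecture section)) is just the pooled rate for the standard-lecture section: 415/750 = 0.553.

0.55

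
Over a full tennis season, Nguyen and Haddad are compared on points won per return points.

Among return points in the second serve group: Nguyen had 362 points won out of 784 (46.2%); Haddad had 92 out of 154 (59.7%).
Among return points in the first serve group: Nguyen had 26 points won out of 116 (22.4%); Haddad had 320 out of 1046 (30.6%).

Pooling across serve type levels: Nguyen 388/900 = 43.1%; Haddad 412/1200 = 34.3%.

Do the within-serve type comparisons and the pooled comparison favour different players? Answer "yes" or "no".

Within each serve type level (second serve 46.2% vs 59.7%; first serve 22.4% vs 30.6%), Haddad has the higher rate every time. Pooled: 43.1% vs 34.3% — Nguyen has the higher rate overall. The two comparisons disagree.

yes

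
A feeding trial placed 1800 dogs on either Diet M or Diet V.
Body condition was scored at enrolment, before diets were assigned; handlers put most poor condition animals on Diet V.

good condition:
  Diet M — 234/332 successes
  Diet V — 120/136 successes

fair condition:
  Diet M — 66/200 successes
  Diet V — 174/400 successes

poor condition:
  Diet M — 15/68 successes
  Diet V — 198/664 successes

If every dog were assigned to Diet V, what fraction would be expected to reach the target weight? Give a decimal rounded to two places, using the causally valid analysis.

Within every starting body condition level Diet V has the higher rate, yet pooled Diet M does — Simpson's reversal.
The imbalance in starting body condition arose from how dogs were allocated, not from anything the diet did; and starting body condition independently affects the outcome. The pooled gap is confounded — condition on starting body condition.
Standardising Diet V to the population starting body condition mix: 0.260·120/136 + 0.333·174/400 + 0.407·198/664 = 0.496.

0.50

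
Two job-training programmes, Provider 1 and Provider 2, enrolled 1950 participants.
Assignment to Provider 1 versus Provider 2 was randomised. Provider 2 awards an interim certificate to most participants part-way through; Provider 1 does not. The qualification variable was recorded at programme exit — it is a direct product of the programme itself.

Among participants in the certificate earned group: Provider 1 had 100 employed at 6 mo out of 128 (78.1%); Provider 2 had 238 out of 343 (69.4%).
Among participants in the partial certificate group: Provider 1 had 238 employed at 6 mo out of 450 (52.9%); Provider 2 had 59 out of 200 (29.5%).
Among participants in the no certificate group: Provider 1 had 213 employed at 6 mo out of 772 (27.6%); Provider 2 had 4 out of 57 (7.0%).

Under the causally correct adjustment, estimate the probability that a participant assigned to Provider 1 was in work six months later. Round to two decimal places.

0.41

Qualification attained during the programme here is a post-treatment variable shaped by the programme; conditioning on it would introduce bias rather than remove it. The overall comparison is the causal one.
So P(outcome | do(Provider 1)) is just the pooled rate for Provider 1: 551/1350 = 0.408.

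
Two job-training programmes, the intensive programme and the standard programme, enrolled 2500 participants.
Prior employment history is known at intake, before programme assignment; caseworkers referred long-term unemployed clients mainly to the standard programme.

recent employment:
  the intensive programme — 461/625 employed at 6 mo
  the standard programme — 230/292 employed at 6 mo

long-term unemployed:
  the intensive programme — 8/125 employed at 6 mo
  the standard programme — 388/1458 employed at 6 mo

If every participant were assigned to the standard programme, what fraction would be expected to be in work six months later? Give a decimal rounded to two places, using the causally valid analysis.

0.46

The imbalance in prior employment history arose from how participants were allocated, not from anything the programme did; and prior employment history independently affects the outcome. The pooled gap is confounded — condition on prior employment history.
Standardising the standard programme to the population prior employment history mix: 0.367·230/292 + 0.633·388/1458 = 0.457.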